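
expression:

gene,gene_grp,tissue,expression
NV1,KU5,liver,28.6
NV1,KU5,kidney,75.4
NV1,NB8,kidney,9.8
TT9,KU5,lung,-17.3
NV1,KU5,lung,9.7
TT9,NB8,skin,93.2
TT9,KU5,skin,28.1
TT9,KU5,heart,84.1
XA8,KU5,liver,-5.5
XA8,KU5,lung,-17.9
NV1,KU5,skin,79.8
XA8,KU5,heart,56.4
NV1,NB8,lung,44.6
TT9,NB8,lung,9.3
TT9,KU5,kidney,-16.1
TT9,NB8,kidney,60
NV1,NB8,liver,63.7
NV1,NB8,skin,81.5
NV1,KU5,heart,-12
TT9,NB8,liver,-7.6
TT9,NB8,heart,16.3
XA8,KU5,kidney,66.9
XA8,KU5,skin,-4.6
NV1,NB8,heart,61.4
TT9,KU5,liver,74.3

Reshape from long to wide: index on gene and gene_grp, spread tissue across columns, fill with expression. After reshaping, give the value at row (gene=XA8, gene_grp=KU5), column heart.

Wide layout: rows indexed by gene and gene_grp, columns are the 5 distinct tissue values (liver, kidney, lung, skin, heart).
Cell (gene=XA8, gene_grp=KU5, tissue=heart) draws from the long row where gene=XA8, gene_grp=KU5 and tissue=heart, which has expression=56.4.

56.4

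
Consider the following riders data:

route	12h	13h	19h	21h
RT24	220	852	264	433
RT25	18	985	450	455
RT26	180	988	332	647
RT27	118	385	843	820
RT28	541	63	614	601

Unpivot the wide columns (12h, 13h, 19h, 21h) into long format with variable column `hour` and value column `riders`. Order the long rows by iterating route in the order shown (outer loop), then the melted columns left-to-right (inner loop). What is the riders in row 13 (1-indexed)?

20 rows total (5 × 4). Row 13: index ⌊(13-1)/4⌋ = 3 into route → RT27; (13-1) mod 4 = 0 into the melted columns → 12h.
So row 13 is (RT27, 12h, 118); riders = 118.

118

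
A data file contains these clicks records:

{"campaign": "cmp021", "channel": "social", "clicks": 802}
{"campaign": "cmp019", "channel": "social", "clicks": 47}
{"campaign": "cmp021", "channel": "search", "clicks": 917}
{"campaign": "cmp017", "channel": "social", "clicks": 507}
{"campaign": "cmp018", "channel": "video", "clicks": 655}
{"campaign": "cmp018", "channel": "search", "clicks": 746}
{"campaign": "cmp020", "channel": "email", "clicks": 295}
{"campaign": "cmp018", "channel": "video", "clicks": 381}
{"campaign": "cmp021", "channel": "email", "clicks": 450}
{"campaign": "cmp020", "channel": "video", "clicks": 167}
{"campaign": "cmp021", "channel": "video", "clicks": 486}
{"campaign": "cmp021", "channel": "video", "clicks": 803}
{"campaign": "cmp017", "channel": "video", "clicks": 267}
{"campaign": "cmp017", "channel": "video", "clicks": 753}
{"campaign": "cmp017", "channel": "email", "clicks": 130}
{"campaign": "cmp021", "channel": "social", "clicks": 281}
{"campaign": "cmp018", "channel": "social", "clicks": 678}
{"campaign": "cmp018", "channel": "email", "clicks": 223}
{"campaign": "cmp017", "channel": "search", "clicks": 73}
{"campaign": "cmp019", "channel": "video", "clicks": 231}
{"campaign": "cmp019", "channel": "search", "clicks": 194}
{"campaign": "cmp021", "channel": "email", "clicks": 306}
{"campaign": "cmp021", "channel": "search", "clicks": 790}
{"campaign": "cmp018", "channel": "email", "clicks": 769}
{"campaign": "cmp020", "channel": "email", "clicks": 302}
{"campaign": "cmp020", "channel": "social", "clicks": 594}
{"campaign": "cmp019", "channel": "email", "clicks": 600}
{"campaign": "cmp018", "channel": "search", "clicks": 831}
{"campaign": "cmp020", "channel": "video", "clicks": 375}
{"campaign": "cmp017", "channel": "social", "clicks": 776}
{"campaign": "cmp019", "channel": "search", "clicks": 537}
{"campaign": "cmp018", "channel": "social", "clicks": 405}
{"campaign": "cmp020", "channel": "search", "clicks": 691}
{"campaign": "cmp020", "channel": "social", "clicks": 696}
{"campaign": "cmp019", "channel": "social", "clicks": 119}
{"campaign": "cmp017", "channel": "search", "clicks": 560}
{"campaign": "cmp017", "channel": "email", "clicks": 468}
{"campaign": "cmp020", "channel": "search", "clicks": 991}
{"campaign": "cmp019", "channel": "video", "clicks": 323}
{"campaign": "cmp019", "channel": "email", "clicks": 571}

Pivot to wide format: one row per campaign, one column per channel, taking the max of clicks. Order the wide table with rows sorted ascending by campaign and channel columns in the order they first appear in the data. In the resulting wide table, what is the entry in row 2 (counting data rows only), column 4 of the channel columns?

769

With rows sorted ascending by campaign, row 2 is campaign=cmp018. channel columns in first-appearance order: social, search, video, email; column 4 is email.
Long rows with campaign=cmp018, channel=email: max(223, 769) = 769.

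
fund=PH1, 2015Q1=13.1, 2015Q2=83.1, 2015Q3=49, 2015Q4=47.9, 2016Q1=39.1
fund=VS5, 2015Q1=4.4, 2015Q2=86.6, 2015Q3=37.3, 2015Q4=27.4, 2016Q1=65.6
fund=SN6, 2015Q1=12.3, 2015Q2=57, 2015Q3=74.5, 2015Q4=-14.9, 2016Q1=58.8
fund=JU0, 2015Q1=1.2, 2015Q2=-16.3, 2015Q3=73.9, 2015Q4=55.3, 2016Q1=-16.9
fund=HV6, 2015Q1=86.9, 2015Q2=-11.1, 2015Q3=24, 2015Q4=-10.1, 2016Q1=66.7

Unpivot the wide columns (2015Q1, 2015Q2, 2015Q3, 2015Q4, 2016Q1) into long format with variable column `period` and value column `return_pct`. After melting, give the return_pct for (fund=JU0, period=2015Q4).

55.3

Unpivoting turns each (fund, wide-column) pair into one long row.
The wide cell at row JU0, column 2015Q4 holds 55.3, so the long row (JU0, 2015Q4) has return_pct=55.3.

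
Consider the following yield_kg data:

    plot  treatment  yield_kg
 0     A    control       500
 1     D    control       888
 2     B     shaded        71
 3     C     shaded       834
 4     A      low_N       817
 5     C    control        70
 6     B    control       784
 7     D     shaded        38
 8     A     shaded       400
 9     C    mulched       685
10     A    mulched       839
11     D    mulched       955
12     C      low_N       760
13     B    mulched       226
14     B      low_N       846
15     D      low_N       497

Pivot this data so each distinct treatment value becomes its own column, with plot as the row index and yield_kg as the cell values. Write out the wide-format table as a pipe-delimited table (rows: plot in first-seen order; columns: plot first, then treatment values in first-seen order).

| plot | control | shaded | low_N | mulched |
| A | 500 | 400 | 817 | 839 |
| D | 888 | 38 | 497 | 955 |
| B | 784 | 71 | 846 | 226 |
| C | 70 | 834 | 760 | 685 |

Columns: plot plus the 4 distinct treatment values (control, shaded, low_N, mulched).
For example, row A column control takes yield_kg=500 from the long row (A, control).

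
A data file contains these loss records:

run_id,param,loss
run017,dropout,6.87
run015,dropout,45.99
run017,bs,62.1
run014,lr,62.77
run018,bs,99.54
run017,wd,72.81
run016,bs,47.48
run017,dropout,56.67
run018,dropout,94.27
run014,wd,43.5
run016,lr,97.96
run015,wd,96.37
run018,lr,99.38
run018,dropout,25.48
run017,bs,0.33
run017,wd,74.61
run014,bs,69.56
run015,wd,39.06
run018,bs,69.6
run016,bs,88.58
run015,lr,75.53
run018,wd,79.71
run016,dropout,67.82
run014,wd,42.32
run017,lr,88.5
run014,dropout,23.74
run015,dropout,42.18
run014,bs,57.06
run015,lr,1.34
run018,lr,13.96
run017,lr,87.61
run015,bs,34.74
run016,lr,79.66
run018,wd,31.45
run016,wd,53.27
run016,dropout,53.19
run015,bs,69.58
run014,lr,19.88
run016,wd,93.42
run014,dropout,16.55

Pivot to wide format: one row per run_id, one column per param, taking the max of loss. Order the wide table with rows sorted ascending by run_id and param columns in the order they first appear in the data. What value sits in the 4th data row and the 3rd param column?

With rows sorted ascending by run_id, row 4 is run_id=run017. param columns in first-appearance order: dropout, bs, lr, wd; column 3 is lr.
Long rows with run_id=run017, param=lr: max(88.5, 87.61) = 88.5.

88.5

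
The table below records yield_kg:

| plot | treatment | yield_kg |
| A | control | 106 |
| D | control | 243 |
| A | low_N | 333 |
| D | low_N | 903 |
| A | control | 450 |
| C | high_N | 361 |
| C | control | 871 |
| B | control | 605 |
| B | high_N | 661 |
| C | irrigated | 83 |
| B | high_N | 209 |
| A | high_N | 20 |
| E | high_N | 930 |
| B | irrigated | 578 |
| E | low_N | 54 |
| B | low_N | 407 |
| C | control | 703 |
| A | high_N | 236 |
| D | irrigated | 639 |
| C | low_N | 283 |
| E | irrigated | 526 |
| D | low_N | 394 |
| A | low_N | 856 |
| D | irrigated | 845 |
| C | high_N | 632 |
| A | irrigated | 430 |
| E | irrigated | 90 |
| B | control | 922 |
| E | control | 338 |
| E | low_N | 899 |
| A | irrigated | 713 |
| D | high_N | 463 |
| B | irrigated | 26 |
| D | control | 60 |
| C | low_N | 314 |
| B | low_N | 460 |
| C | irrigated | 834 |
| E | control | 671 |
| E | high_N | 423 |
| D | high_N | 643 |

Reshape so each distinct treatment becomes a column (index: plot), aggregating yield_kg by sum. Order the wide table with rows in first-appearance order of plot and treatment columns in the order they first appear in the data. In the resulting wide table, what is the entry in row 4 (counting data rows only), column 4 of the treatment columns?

604

With rows in first-appearance order of plot, row 4 is plot=B. treatment columns in first-appearance order: control, low_N, high_N, irrigated; column 4 is irrigated.
Long rows with plot=B, treatment=irrigated: 578 + 26 = 604.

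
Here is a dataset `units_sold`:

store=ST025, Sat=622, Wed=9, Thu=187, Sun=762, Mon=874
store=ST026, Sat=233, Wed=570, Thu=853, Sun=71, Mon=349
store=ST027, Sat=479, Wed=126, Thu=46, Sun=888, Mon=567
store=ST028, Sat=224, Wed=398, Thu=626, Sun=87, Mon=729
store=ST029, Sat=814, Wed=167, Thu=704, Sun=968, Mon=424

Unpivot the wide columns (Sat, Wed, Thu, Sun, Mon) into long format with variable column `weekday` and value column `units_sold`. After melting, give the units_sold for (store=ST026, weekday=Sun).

Unpivoting turns each (store, wide-column) pair into one long row.
The wide cell at row ST026, column Sun holds 71, so the long row (ST026, Sun) has units_sold=71.

71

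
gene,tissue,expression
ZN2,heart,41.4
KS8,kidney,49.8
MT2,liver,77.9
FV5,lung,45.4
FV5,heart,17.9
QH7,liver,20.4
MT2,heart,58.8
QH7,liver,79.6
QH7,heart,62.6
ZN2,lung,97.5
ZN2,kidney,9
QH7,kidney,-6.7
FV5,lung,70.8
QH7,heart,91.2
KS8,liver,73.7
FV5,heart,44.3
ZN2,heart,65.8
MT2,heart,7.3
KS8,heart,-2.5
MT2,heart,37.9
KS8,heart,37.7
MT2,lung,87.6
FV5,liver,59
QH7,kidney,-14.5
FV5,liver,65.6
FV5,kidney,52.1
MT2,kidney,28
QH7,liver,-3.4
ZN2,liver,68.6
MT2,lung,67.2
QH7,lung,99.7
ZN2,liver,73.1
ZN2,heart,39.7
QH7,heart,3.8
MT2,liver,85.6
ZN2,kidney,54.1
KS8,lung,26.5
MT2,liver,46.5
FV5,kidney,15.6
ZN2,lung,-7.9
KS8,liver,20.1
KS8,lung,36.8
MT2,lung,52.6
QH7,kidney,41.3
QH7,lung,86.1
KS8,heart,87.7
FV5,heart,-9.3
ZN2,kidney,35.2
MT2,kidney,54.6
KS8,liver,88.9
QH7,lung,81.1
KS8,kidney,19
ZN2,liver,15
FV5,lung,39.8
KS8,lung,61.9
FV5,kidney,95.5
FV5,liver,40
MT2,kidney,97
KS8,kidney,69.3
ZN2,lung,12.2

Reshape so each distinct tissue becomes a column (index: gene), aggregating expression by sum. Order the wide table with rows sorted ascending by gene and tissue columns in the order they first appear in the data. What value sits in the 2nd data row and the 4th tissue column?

125.2

With rows sorted ascending by gene, row 2 is gene=KS8. tissue columns in first-appearance order: heart, kidney, liver, lung; column 4 is lung.
Long rows with gene=KS8, tissue=lung: 26.5 + 36.8 + 61.9 = 125.2.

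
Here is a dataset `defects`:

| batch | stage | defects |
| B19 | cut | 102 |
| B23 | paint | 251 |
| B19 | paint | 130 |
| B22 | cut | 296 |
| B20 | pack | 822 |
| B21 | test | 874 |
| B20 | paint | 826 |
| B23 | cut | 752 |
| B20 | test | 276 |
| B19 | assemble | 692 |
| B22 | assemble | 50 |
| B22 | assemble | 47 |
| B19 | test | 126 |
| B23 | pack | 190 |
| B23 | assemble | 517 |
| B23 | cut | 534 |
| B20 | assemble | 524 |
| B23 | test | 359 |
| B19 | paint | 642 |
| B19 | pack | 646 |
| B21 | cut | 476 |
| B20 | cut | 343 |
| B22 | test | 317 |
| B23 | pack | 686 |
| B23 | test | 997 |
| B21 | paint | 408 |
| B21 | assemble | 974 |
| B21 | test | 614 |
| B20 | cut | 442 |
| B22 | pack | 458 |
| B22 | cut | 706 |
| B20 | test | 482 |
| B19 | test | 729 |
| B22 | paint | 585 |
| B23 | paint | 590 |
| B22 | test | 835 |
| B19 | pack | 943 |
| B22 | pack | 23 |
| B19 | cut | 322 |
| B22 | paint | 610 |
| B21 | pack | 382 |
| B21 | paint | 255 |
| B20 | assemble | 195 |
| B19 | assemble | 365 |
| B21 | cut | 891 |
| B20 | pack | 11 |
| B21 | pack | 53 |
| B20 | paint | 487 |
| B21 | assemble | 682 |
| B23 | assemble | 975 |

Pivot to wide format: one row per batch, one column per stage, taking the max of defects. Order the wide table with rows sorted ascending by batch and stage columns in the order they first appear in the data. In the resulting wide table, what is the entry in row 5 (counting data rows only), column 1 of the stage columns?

752

With rows sorted ascending by batch, row 5 is batch=B23. stage columns in first-appearance order: cut, paint, pack, test, assemble; column 1 is cut.
Long rows with batch=B23, stage=cut: max(752, 534) = 752.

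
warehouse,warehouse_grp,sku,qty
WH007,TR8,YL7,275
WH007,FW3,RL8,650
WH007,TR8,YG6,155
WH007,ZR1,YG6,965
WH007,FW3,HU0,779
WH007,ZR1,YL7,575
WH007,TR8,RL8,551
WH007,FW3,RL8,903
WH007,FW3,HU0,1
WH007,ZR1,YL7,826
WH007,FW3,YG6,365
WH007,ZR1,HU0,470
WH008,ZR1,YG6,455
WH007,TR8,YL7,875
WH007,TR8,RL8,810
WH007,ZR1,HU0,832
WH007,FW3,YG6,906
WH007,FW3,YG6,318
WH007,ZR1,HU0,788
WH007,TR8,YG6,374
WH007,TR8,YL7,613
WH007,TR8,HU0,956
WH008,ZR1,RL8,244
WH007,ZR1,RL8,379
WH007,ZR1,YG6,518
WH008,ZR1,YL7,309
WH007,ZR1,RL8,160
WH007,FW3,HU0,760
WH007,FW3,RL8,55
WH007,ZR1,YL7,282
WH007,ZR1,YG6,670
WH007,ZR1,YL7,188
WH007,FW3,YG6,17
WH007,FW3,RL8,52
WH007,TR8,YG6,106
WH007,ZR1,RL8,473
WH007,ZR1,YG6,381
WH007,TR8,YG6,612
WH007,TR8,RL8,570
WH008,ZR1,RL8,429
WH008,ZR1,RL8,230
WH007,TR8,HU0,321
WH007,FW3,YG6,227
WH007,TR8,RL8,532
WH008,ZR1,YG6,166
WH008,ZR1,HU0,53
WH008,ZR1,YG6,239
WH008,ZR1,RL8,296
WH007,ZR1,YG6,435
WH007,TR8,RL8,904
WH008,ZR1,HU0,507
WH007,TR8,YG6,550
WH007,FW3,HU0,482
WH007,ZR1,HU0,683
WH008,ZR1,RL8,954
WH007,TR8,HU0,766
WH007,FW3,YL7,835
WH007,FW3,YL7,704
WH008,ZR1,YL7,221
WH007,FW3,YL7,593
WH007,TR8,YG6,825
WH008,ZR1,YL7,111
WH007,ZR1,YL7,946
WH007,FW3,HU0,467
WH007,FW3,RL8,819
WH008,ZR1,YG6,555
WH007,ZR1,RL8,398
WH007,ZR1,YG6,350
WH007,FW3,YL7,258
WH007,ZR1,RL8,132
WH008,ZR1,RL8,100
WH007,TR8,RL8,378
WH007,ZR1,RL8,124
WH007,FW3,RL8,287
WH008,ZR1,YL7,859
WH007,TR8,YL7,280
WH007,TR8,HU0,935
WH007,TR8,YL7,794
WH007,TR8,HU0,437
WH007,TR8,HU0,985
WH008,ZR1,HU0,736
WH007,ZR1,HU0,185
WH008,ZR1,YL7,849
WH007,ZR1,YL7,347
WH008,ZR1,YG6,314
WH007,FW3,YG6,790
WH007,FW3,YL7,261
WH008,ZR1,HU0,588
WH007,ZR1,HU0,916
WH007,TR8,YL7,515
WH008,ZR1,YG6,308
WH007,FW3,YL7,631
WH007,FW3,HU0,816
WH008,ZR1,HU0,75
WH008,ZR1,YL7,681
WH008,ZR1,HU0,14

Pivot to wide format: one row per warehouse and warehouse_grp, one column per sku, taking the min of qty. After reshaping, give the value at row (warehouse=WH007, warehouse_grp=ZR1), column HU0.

Rows with warehouse=WH007, warehouse_grp=ZR1 and sku=HU0: qty values are 470, 832, 788, 683, 185, 916.
min(470, 832, 788, 683, 185, 916) = 185.

185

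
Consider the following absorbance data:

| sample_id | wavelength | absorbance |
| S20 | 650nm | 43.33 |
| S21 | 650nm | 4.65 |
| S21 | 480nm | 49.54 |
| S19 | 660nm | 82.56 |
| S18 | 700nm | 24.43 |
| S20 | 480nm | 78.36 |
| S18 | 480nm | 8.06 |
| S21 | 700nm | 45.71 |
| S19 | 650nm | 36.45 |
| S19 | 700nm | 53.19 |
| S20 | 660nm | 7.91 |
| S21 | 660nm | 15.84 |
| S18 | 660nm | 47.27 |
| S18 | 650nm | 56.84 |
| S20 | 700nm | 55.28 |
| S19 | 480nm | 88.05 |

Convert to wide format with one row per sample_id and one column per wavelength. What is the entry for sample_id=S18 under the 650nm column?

Wide layout: rows indexed by sample_id, columns are the 4 distinct wavelength values (650nm, 480nm, 660nm, 700nm).
Cell (sample_id=S18, wavelength=650nm) draws from the long row where sample_id=S18 and wavelength=650nm, which has absorbance=56.84.

56.84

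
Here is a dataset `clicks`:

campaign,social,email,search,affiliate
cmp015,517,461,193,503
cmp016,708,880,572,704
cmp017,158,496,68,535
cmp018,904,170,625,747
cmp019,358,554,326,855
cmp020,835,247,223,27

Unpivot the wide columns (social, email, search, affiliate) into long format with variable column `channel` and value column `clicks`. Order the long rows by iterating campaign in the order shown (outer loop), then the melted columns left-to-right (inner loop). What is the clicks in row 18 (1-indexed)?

24 rows total (6 × 4). Row 18: index ⌊(18-1)/4⌋ = 4 into campaign → cmp019; (18-1) mod 4 = 1 into the melted columns → email.
So row 18 is (cmp019, email, 554); clicks = 554.

554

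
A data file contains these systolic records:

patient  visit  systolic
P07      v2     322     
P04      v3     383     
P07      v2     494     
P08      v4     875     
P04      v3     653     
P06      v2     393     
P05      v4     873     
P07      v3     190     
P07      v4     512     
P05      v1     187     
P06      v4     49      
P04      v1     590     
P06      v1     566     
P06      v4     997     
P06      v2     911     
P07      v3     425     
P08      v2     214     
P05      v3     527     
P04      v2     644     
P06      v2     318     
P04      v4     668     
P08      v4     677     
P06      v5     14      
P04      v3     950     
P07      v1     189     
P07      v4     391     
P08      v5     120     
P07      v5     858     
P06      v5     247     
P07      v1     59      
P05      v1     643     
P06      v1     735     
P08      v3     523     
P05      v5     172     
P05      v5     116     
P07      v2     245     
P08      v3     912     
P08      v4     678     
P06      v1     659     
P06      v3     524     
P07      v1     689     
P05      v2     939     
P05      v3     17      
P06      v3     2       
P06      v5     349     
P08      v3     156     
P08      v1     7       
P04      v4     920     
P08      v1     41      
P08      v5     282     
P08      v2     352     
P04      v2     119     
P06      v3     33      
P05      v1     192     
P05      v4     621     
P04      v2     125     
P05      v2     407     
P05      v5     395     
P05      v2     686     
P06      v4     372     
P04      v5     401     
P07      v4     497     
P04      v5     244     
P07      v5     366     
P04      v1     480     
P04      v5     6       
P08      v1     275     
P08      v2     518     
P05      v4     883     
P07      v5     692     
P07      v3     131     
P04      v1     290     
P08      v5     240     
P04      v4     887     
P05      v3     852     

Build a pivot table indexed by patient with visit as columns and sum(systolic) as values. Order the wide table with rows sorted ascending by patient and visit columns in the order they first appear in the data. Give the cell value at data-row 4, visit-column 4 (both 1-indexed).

With rows sorted ascending by patient, row 4 is patient=P07. visit columns in first-appearance order: v2, v3, v4, v1, v5; column 4 is v1.
Long rows with patient=P07, visit=v1: 189 + 59 + 689 = 937.

937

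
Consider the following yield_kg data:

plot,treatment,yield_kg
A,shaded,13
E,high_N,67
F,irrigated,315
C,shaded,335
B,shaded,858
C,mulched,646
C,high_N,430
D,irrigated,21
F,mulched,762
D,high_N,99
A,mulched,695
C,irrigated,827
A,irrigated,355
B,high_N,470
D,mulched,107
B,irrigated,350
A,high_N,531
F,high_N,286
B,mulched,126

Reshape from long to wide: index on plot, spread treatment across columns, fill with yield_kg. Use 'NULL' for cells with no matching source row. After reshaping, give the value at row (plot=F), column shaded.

No long-format row has plot=F and treatment=shaded, so the cell is NULL.

NULL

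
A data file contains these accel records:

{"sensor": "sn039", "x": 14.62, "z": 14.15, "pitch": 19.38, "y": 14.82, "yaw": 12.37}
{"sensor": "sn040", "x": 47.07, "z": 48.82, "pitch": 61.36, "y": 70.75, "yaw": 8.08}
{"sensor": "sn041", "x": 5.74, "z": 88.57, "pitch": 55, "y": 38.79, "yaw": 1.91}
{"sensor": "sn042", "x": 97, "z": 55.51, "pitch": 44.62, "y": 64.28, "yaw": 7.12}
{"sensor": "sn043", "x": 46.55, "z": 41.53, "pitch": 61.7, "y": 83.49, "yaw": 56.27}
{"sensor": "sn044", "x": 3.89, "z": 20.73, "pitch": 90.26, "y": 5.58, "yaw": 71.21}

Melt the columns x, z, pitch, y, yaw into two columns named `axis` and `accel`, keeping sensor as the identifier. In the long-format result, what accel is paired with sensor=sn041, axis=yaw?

Unpivoting turns each (sensor, wide-column) pair into one long row.
The wide cell at row sn041, column yaw holds 1.91, so the long row (sn041, yaw) has accel=1.91.

1.91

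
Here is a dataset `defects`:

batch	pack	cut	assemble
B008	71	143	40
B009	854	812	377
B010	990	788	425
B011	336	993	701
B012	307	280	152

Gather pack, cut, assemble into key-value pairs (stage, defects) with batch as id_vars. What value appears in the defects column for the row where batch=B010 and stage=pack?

Unpivoting turns each (batch, wide-column) pair into one long row.
The wide cell at row B010, column pack holds 990, so the long row (B010, pack) has defects=990.

990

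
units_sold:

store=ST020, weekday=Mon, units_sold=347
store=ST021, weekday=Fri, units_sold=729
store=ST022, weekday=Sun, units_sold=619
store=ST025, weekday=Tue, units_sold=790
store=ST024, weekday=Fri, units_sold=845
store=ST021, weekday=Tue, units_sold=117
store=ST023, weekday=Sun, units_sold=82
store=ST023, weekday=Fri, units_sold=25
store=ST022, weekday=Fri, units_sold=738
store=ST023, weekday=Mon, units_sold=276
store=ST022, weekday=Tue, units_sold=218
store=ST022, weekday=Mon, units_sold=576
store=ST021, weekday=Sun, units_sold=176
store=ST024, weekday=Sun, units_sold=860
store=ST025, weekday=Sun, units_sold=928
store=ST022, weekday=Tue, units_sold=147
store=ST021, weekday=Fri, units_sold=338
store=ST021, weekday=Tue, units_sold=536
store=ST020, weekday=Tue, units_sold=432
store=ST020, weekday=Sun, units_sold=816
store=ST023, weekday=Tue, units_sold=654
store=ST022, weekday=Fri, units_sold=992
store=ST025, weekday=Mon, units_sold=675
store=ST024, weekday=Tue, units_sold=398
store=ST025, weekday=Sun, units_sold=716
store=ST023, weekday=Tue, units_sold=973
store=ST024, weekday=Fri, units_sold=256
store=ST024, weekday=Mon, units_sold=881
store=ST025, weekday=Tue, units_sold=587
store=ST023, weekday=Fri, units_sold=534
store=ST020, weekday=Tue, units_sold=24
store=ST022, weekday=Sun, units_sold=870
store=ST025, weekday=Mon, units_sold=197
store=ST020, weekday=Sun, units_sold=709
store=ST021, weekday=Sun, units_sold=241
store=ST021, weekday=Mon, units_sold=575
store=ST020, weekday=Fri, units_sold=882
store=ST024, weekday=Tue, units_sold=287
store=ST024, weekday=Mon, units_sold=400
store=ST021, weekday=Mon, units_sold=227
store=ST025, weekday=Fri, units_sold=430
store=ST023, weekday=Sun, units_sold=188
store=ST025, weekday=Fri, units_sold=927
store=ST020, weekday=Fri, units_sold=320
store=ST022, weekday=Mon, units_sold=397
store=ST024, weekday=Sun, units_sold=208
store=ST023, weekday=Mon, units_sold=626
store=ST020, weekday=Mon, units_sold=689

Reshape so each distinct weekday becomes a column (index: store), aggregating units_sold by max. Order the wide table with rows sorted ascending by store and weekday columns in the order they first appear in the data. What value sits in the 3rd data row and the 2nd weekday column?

992

With rows sorted ascending by store, row 3 is store=ST022. weekday columns in first-appearance order: Mon, Fri, Sun, Tue; column 2 is Fri.
Long rows with store=ST022, weekday=Fri: max(738, 992) = 992.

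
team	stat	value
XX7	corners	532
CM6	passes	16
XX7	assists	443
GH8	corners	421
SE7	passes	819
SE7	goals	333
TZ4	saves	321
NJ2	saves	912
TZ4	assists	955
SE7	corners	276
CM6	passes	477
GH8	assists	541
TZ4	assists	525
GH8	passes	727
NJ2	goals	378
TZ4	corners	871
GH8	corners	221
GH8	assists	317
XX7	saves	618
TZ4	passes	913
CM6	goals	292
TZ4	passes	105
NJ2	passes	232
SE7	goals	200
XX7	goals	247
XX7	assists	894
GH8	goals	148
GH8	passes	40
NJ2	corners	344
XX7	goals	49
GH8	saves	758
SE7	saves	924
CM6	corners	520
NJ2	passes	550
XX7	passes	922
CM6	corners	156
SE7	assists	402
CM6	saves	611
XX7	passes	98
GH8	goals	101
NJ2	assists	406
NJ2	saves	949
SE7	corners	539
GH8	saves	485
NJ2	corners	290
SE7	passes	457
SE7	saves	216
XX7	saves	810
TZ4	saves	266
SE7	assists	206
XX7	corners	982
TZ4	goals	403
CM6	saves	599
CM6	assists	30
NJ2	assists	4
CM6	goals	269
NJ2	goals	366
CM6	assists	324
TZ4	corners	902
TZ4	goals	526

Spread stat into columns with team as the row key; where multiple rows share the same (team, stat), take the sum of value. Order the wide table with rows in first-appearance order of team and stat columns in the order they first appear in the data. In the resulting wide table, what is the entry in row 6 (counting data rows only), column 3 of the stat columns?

410

With rows in first-appearance order of team, row 6 is team=NJ2. stat columns in first-appearance order: corners, passes, assists, goals, saves; column 3 is assists.
Long rows with team=NJ2, stat=assists: 406 + 4 = 410.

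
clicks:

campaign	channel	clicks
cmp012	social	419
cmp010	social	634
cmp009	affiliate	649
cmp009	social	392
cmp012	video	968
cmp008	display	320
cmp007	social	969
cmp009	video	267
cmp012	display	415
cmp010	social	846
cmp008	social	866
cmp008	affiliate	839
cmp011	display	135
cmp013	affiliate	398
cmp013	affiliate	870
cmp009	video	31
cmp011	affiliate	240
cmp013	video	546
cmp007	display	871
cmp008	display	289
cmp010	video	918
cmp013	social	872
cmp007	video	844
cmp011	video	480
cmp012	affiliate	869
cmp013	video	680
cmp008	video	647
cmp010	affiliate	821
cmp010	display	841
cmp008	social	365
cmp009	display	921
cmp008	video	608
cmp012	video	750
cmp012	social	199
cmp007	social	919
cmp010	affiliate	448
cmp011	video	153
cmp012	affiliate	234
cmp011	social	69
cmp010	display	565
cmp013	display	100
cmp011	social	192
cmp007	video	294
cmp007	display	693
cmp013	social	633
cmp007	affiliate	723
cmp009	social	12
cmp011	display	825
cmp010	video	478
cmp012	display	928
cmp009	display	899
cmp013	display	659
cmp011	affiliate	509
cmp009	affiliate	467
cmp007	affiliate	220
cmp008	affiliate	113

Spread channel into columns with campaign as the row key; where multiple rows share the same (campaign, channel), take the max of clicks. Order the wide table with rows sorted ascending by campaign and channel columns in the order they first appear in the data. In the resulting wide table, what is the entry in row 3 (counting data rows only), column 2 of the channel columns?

649

With rows sorted ascending by campaign, row 3 is campaign=cmp009. channel columns in first-appearance order: social, affiliate, video, display; column 2 is affiliate.
Long rows with campaign=cmp009, channel=affiliate: max(649, 467) = 649.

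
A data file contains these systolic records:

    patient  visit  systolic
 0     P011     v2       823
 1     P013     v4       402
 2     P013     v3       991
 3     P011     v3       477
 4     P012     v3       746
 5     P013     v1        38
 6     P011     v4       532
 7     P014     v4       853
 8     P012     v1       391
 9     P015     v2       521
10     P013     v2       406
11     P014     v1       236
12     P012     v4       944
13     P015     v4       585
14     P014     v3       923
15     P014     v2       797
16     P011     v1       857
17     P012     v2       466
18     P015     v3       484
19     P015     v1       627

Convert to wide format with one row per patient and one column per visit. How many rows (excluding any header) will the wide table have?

5 distinct patient values → 5 rows.

5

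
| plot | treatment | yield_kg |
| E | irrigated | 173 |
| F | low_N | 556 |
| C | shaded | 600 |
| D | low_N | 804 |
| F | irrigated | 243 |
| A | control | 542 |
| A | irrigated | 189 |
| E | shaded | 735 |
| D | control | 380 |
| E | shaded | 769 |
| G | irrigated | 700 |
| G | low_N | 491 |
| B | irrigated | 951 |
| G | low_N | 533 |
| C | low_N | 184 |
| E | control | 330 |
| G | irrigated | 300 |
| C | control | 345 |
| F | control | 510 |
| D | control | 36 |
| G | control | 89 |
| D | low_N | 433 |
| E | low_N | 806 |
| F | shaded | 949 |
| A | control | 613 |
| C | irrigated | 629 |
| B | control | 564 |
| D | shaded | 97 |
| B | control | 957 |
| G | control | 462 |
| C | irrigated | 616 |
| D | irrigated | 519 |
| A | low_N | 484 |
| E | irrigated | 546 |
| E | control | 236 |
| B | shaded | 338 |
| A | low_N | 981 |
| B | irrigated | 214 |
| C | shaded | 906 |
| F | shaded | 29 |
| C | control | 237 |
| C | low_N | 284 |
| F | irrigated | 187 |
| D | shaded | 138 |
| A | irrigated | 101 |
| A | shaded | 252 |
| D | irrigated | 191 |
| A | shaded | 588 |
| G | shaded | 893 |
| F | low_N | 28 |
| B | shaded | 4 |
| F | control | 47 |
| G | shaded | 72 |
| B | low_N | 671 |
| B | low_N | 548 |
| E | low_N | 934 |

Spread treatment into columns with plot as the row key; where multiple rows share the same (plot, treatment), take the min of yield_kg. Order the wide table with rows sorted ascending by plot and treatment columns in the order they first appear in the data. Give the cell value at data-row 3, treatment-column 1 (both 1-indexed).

616

With rows sorted ascending by plot, row 3 is plot=C. treatment columns in first-appearance order: irrigated, low_N, shaded, control; column 1 is irrigated.
Long rows with plot=C, treatment=irrigated: min(629, 616) = 616.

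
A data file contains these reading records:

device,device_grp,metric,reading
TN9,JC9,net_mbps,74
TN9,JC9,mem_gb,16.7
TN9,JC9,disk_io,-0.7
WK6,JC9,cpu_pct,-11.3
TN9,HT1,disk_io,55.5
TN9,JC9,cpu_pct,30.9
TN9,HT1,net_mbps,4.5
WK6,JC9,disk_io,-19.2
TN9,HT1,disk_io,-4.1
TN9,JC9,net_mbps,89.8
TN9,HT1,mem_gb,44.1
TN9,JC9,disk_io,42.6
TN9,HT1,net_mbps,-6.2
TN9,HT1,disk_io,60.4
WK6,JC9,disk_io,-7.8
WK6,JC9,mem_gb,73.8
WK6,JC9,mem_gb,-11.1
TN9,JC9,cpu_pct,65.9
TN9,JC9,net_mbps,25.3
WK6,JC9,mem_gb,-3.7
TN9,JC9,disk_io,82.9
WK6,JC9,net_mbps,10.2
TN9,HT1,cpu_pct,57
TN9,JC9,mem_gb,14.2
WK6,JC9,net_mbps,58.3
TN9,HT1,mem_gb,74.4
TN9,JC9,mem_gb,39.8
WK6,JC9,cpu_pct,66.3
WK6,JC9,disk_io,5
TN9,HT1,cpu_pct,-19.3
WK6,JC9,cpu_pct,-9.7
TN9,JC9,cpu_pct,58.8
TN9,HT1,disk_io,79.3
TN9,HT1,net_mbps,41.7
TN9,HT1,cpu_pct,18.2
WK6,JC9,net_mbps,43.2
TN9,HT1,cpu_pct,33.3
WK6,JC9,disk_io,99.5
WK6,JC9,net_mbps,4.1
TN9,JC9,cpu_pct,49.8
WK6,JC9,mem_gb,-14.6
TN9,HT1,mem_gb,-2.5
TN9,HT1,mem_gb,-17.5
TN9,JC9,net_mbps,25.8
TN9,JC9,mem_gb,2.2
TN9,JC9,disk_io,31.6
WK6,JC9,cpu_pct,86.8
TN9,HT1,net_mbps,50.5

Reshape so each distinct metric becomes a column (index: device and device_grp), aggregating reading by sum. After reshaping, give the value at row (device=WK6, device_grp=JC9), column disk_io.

77.5

Rows with device=WK6, device_grp=JC9 and metric=disk_io: reading values are -19.2, -7.8, 5, 99.5.
-19.2 + -7.8 + 5 + 99.5 = 77.5.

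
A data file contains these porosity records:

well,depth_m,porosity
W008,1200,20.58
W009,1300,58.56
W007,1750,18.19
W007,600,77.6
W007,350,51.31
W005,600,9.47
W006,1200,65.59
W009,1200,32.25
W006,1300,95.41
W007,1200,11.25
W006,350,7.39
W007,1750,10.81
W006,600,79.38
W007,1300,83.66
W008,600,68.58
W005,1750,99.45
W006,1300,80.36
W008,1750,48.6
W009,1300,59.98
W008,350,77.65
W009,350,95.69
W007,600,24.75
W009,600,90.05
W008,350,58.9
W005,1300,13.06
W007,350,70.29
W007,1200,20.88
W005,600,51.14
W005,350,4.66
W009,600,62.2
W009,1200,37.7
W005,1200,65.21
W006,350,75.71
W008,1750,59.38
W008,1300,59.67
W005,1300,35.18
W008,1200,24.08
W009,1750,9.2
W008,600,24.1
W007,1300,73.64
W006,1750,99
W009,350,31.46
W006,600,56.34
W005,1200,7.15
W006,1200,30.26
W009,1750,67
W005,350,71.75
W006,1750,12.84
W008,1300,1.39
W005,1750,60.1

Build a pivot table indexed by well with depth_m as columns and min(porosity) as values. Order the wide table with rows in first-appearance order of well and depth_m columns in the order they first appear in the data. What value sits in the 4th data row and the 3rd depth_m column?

60.1

With rows in first-appearance order of well, row 4 is well=W005. depth_m columns in first-appearance order: 1200, 1300, 1750, 600, 350; column 3 is 1750.
Long rows with well=W005, depth_m=1750: min(99.45, 60.1) = 60.1.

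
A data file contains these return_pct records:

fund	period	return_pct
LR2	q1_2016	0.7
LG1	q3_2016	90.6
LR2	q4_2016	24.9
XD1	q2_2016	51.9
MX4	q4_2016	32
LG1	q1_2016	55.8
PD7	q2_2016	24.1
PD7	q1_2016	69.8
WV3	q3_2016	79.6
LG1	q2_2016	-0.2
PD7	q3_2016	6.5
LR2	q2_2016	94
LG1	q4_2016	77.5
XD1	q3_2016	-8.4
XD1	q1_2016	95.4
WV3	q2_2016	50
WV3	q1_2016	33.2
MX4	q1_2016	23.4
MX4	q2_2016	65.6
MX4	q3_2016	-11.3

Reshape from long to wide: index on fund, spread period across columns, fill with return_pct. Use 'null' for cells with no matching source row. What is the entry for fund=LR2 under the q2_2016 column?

94

The long row with fund=LR2, period=q2_2016 has return_pct=94.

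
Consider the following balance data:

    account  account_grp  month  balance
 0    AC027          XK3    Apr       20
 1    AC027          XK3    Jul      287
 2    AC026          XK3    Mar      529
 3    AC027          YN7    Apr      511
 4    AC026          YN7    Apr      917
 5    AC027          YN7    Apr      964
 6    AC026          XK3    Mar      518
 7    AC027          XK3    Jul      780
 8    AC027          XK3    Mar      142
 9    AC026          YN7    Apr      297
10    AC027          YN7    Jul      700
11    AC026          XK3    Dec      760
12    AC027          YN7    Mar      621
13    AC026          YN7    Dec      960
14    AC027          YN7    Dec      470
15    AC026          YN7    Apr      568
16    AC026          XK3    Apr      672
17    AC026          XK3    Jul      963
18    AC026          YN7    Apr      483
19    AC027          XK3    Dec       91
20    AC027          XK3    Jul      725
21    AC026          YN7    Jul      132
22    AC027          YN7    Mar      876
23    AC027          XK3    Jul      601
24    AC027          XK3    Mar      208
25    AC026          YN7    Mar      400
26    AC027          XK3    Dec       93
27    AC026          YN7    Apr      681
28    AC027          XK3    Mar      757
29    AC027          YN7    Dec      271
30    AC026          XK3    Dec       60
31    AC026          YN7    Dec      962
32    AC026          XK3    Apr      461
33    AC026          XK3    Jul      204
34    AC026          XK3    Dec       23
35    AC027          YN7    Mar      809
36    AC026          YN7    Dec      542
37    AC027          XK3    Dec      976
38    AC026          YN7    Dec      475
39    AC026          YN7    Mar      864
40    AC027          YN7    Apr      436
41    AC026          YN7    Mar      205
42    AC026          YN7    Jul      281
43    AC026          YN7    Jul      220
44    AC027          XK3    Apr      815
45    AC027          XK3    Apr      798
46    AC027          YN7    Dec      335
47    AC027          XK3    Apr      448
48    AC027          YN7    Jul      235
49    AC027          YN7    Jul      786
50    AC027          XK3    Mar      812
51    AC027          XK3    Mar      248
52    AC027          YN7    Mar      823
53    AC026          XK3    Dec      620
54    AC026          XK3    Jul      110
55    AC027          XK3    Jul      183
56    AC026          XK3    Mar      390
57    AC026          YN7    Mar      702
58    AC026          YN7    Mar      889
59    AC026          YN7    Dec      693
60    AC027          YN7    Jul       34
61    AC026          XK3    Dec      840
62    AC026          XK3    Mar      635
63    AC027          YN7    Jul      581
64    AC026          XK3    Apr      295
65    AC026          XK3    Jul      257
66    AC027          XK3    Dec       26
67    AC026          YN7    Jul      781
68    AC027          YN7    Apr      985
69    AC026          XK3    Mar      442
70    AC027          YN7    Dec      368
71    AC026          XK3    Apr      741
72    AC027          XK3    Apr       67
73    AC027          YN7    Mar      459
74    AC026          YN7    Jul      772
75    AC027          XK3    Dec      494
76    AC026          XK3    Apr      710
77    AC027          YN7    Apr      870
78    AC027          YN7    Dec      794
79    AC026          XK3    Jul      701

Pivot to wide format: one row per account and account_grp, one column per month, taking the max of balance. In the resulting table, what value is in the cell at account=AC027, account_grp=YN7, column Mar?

876

Rows with account=AC027, account_grp=YN7 and month=Mar: balance values are 621, 876, 809, 823, 459.
max(621, 876, 809, 823, 459) = 876.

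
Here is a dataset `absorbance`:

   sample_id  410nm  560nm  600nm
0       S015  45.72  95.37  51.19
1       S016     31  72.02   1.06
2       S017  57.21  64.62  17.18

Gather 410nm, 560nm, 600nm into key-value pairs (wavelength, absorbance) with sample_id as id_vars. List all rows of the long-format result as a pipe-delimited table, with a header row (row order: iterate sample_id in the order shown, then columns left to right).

| sample_id | wavelength | absorbance |
| S015 | 410nm | 45.72 |
| S015 | 560nm | 95.37 |
| S015 | 600nm | 51.19 |
| S016 | 410nm | 31 |
| S016 | 560nm | 72.02 |
| S016 | 600nm | 1.06 |
| S017 | 410nm | 57.21 |
| S017 | 560nm | 64.62 |
| S017 | 600nm | 17.18 |

Each (sample_id, column) pair becomes one row: 3 × 3 = 9 rows.
For example, (S015, 410nm) → absorbance=45.72.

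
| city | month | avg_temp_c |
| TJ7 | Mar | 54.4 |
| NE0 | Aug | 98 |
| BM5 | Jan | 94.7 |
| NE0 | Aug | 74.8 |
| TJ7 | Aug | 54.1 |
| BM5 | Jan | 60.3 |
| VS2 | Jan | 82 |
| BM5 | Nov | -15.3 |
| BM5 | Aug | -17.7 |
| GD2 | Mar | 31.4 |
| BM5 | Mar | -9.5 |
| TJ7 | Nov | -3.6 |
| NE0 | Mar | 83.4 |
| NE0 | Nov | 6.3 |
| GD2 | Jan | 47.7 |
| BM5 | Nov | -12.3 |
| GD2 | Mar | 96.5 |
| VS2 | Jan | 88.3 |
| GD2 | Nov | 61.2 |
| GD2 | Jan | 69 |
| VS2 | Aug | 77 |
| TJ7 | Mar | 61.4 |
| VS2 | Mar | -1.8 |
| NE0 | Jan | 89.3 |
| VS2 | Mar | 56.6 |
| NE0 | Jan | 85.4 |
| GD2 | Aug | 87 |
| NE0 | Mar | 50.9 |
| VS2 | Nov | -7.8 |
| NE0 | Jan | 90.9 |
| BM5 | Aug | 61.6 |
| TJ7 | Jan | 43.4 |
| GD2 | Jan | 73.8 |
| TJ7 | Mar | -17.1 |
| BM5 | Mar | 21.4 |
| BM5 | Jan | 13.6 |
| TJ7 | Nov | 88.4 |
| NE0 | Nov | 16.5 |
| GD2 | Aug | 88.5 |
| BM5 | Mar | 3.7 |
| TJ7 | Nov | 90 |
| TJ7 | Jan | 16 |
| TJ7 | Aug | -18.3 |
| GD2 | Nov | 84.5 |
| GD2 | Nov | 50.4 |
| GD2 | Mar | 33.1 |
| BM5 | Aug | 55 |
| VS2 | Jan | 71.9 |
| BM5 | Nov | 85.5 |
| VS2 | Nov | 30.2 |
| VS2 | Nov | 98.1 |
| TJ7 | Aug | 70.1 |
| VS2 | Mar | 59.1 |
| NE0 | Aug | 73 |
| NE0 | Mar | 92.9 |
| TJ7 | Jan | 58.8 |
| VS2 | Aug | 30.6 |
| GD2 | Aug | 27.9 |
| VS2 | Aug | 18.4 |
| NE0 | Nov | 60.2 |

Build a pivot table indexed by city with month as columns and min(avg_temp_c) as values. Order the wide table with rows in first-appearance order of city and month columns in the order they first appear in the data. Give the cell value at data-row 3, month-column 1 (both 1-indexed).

-9.5

With rows in first-appearance order of city, row 3 is city=BM5. month columns in first-appearance order: Mar, Aug, Jan, Nov; column 1 is Mar.
Long rows with city=BM5, month=Mar: min(-9.5, 21.4, 3.7) = -9.5.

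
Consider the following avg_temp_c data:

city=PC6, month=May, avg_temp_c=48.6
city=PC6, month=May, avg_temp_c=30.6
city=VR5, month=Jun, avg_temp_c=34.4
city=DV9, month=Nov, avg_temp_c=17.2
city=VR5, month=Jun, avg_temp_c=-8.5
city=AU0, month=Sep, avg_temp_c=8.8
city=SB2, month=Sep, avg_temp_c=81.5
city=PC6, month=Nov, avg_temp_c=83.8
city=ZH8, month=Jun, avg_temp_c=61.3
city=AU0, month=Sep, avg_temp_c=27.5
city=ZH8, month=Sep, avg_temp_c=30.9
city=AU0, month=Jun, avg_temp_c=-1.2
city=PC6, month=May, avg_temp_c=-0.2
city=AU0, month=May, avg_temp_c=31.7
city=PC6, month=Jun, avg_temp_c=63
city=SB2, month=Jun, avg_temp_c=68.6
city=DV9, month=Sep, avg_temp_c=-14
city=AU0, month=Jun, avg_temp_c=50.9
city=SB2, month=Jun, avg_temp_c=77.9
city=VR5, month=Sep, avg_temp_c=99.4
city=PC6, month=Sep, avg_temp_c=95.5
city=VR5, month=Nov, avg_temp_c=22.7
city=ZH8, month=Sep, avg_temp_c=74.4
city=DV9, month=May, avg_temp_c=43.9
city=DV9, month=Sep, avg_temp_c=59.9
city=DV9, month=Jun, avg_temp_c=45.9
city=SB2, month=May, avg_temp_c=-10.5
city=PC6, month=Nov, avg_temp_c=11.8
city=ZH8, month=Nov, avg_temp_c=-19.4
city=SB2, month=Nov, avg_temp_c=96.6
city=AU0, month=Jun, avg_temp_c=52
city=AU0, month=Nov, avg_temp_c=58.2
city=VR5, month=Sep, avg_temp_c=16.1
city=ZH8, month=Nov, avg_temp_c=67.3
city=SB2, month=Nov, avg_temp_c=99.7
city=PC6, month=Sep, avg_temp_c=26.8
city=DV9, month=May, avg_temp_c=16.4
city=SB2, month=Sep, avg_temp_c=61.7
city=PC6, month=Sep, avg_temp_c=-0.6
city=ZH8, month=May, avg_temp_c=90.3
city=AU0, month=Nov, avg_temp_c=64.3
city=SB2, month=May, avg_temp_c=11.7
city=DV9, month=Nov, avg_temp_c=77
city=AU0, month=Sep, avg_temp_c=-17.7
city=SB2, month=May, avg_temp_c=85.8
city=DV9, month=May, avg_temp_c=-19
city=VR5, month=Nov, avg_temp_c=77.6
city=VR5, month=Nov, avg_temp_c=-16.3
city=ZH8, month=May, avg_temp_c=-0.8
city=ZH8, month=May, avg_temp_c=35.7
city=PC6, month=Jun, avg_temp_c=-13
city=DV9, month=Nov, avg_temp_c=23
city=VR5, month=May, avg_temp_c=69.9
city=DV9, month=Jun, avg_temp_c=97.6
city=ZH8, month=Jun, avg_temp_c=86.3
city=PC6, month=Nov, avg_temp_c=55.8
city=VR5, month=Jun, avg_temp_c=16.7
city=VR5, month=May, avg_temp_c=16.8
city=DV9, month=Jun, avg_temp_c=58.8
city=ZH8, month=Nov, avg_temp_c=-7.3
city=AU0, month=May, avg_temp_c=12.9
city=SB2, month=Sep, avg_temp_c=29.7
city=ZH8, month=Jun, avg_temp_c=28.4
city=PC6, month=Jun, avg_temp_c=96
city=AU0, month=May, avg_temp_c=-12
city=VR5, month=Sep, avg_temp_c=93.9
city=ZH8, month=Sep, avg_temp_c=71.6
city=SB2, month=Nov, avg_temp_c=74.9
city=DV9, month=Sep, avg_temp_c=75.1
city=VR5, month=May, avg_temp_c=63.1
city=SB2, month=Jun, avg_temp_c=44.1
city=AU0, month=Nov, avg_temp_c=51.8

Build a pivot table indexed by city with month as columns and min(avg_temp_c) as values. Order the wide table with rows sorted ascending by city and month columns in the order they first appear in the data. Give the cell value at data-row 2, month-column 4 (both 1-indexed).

-14

With rows sorted ascending by city, row 2 is city=DV9. month columns in first-appearance order: May, Jun, Nov, Sep; column 4 is Sep.
Long rows with city=DV9, month=Sep: min(-14, 59.9, 75.1) = -14.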